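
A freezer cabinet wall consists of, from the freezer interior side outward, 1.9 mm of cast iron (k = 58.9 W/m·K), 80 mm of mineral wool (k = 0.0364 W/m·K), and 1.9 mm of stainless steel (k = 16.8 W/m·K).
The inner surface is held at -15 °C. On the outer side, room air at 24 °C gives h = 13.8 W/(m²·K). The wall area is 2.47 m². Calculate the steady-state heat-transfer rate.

Using the resistance-network approach (series):
R_cast iron = L/(kA) = 0.0019/(58.9×2.47) = 1.306×10^-5 K/W
R_mineral wool = L/(kA) = 0.08/(0.0364×2.47) = 0.8898 K/W
R_stainless steel = L/(kA) = 0.0019/(16.8×2.47) = 4.579×10^-5 K/W
R_outer film = 1/(h_o·A) = 1/(13.8×2.47) = 0.02934 K/W
R_total = 0.9192 K/W
Q = ΔT / R_total = 39 / 0.9192

Q ≈ 42.4 W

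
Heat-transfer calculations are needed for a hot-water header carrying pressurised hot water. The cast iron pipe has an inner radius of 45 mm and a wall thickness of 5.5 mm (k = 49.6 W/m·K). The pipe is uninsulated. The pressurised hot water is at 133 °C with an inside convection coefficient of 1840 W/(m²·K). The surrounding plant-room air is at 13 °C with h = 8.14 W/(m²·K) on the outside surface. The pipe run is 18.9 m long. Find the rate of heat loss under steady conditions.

Per-layer cylindrical resistances, series-summed:
R_inner film = 1/(h_i·2πr₁L) = 1/(1840×2π×0.045×18.9) = 1.017×10^-4 K/W
R_cast iron pipe wall = ln(50.5/45)/(2π×49.6×18.9) = 1.958×10^-5 K/W
R_outer film = 1/(h_o·2πr_oL) = 1/(8.14×2π×0.0505×18.9) = 0.02049 K/W
R_total = 0.02061 K/W
Q = ΔT/R_total = 120/0.02061

Q ≈ 5820 W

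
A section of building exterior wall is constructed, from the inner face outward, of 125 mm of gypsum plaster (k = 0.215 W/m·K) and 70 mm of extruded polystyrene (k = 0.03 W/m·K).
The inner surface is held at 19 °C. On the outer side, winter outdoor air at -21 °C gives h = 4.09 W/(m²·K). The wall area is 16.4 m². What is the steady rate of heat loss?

Treating each layer as a thermal resistance in series:
R_gypsum plaster = L/(kA) = 0.125/(0.215×16.4) = 0.03545 K/W
R_extruded polystyrene = L/(kA) = 0.07/(0.03×16.4) = 0.1423 K/W
R_outer film = 1/(h_o·A) = 1/(4.09×16.4) = 0.01491 K/W
R_total = 0.1926 K/W
Q = ΔT / R_total = 40 / 0.1926

Q ≈ 208 W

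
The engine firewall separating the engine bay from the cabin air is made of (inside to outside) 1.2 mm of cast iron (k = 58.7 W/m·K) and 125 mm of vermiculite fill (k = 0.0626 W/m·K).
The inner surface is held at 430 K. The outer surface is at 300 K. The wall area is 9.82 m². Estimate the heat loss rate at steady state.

Q ≈ 639 W

Thermal resistances in series:
R_cast iron = L/(kA) = 0.0012/(58.7×9.82) = 2.082×10^-6 K/W
R_vermiculite fill = L/(kA) = 0.125/(0.0626×9.82) = 0.2033 K/W
R_total = 0.2033 K/W
Q = ΔT / R_total = 130 / 0.2033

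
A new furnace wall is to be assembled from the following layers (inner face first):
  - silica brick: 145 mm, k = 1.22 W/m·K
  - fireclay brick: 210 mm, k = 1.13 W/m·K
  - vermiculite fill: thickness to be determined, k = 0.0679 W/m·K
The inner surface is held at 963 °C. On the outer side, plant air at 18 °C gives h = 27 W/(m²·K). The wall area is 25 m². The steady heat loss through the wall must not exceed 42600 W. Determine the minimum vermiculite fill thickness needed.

L ≈ 14.5 mm

Treating each layer as a thermal resistance in series:
R_silica brick = L/(kA) = 0.145/(1.22×25) = 0.004754 K/W
R_fireclay brick = L/(kA) = 0.21/(1.13×25) = 0.007434 K/W
R_outer film = 1/(h_o·A) = 1/(27×25) = 0.001481 K/W
Sum of the known resistances R_other = 0.01367 K/W
Required total resistance R_tot = ΔT/Q_allow = 945/42600 = 0.02218 K/W
R_vermiculite fill = R_tot − R_other = 0.008514 K/W
L = R·k·A = 0.008514×0.0679×25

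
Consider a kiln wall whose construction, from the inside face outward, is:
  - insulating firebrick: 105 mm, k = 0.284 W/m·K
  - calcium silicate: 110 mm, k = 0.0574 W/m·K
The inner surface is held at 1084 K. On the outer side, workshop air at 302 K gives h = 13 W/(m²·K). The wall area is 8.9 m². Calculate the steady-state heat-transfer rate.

Q ≈ 2950 W

Model the wall as resistances in series:
R_insulating firebrick = L/(kA) = 0.105/(0.284×8.9) = 0.04154 K/W
R_calcium silicate = L/(kA) = 0.11/(0.0574×8.9) = 0.2153 K/W
R_outer film = 1/(h_o·A) = 1/(13×8.9) = 0.008643 K/W
R_total = 0.2655 K/W
Q = ΔT / R_total = 782 / 0.2655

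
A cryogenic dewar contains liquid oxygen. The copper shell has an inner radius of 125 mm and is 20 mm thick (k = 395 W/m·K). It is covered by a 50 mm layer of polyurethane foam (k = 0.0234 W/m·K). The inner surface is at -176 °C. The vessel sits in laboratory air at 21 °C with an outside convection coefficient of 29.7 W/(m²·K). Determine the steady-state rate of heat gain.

Q ≈ 32.4 W

Each spherical layer contributes R = (1/r_i − 1/r_o)/(4πk):
R_copper shell = (1/0.125 − 1/0.145)/(4π×395) = 2.223×10^-4 K/W
R_polyurethane foam = (1/0.145 − 1/0.195)/(4π×0.0234) = 6.014 K/W
R_outer film = 1/(h·4πr_o²) = 1/(29.7×4π×0.195²) = 0.07046 K/W
R_total = 6.084 K/W
Q = ΔT/R_total = 197/6.084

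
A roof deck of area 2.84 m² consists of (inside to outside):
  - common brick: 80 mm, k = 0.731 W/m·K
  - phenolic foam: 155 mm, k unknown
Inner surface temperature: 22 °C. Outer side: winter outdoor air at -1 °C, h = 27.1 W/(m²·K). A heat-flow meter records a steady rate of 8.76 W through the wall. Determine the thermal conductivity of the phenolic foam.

k ≈ 0.0212 W/(m·K)

Treating each layer as a thermal resistance in series:
R_common brick = L/(kA) = 0.08/(0.731×2.84) = 0.03853 K/W
R_outer film = 1/(h_o·A) = 1/(27.1×2.84) = 0.01299 K/W
Sum of known resistances R_other = 0.05153 K/W
Total R = ΔT/Q = 23/8.76 = 2.626 K/W
R_phenolic foam = R_total − R_other = 2.574 K/W
k = L/(R·A) = 0.155/(2.574×2.84)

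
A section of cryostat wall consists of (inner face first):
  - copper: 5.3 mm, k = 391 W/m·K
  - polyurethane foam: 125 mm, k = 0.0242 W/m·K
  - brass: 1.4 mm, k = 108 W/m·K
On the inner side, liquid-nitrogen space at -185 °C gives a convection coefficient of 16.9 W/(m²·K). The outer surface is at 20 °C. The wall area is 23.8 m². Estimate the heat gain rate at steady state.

Q ≈ 934 W

Thermal resistances in series:
R_inner film = 1/(h_i·A) = 1/(16.9×23.8) = 0.002486 K/W
R_copper = L/(kA) = 0.0053/(391×23.8) = 5.695×10^-7 K/W
R_polyurethane foam = L/(kA) = 0.125/(0.0242×23.8) = 0.217 K/W
R_brass = L/(kA) = 0.0014/(108×23.8) = 5.447×10^-7 K/W
R_total = 0.2195 K/W
Q = ΔT / R_total = 205 / 0.2195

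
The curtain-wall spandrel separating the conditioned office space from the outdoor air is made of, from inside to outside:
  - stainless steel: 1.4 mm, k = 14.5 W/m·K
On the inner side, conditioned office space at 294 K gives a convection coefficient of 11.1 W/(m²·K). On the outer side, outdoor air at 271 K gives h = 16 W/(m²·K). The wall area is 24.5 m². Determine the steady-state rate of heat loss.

Q ≈ 3690 W

Thermal resistances in series:
R_inner film = 1/(h_i·A) = 1/(11.1×24.5) = 0.003677 K/W
R_stainless steel = L/(kA) = 0.0014/(14.5×24.5) = 3.941×10^-6 K/W
R_outer film = 1/(h_o·A) = 1/(16×24.5) = 0.002551 K/W
R_total = 0.006232 K/W
Q = ΔT / R_total = 23 / 0.006232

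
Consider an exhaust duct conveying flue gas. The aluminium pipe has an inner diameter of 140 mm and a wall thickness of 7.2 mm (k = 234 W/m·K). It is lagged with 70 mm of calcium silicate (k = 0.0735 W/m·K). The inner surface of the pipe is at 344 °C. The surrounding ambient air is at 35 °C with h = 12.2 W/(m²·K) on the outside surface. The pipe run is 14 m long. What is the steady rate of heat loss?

Radial resistances (cylindrical: R_cond = ln(r_o/r_i)/(2πkL), R_conv = 1/(h·2πrL)):
R_aluminium pipe wall = ln(77.2/70)/(2π×234×14) = 4.756×10^-6 K/W
R_calcium silicate = ln(147.2/77.2)/(2π×0.0735×14) = 0.09982 K/W
R_outer film = 1/(h_o·2πr_oL) = 1/(12.2×2π×0.1472×14) = 0.00633 K/W
R_total = 0.1062 K/W
Q = ΔT/R_total = 309/0.1062

Q ≈ 2910 W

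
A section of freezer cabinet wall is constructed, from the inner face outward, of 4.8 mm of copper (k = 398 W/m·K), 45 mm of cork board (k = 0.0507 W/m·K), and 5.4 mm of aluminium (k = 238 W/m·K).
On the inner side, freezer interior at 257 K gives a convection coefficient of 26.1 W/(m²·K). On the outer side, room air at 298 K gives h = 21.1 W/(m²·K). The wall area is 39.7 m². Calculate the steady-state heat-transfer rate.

Q ≈ 1670 W

Series thermal resistances:
R_inner film = 1/(h_i·A) = 1/(26.1×39.7) = 9.651×10^-4 K/W
R_copper = L/(kA) = 0.0048/(398×39.7) = 3.038×10^-7 K/W
R_cork board = L/(kA) = 0.045/(0.0507×39.7) = 0.02236 K/W
R_aluminium = L/(kA) = 0.0054/(238×39.7) = 5.715×10^-7 K/W
R_outer film = 1/(h_o·A) = 1/(21.1×39.7) = 0.001194 K/W
R_total = 0.02452 K/W
Q = ΔT / R_total = 41 / 0.02452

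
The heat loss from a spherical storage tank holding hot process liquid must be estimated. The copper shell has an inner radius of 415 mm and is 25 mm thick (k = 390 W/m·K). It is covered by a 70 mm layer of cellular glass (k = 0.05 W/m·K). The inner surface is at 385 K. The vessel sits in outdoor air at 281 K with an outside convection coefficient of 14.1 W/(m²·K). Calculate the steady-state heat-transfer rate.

Each spherical layer contributes R = (1/r_i − 1/r_o)/(4πk):
R_copper shell = (1/0.415 − 1/0.44)/(4π×390) = 2.794×10^-5 K/W
R_cellular glass = (1/0.44 − 1/0.51)/(4π×0.05) = 0.4965 K/W
R_outer film = 1/(h·4πr_o²) = 1/(14.1×4π×0.51²) = 0.0217 K/W
R_total = 0.5182 K/W
Q = ΔT/R_total = 104/0.5182

Q ≈ 201 W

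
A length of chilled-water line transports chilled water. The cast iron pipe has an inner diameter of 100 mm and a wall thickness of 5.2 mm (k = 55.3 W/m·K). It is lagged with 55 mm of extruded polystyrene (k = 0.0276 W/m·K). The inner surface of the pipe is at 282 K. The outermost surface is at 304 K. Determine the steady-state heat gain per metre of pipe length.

Per-layer cylindrical resistances, series-summed:
R_cast iron pipe wall = ln(55.2/50)/(2π×55.3×1) = 2.848×10^-4 K/W
R_extruded polystyrene = ln(110.2/55.2)/(2π×0.0276×1) = 3.987 K/W
R_total = 3.987 K/W
Q = ΔT/R_total = 22/3.987

q′ ≈ 5.52 W/m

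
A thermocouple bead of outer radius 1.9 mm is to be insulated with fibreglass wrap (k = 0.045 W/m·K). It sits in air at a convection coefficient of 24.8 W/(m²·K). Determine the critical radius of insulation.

For a sphere r_cr = 2k/h = 2×0.045/24.8
r_cr = 3.63 mm; since the bare radius (1.9 mm) is below r_cr, adding a thin layer of insulation will *increase* heat loss.

r_cr ≈ 3.63 mm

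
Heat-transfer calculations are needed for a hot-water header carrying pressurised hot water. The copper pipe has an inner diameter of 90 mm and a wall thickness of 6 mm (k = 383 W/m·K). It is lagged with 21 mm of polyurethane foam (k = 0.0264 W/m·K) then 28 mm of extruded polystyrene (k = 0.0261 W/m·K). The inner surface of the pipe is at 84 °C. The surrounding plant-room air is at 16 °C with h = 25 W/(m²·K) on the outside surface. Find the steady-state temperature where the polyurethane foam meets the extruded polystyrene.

Per-layer cylindrical resistances, series-summed:
R_copper pipe wall = ln(51/45)/(2π×383×1) = 5.201×10^-5 K/W
R_polyurethane foam = ln(72/51)/(2π×0.0264×1) = 2.079 K/W
R_extruded polystyrene = ln(100/72)/(2π×0.0261×1) = 2.003 K/W
R_outer film = 1/(h_o·2πr_oL) = 1/(25×2π×0.1×1) = 0.06366 K/W
R_total = 4.146 K/W
Q = ΔT/R_total = 68/4.146
Q = 16.4 W/m
T_interface = T_inner − Q·ΣR(inner→interface) = 84 − 16.4×2.079

T ≈ 49.9 °C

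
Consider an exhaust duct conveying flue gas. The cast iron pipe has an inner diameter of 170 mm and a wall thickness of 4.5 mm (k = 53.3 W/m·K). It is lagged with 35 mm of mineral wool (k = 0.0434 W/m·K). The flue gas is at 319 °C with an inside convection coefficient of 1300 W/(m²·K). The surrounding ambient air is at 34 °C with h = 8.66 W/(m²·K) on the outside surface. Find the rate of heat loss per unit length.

q′ ≈ 210 W/m

Cylindrical conduction, so R = ln(r₂/r₁)/(2πkL) per layer, in series:
R_inner film = 1/(h_i·2πr₁L) = 1/(1300×2π×0.085×1) = 0.00144 K/W
R_cast iron pipe wall = ln(89.5/85)/(2π×53.3×1) = 1.54×10^-4 K/W
R_mineral wool = ln(124.5/89.5)/(2π×0.0434×1) = 1.21 K/W
R_outer film = 1/(h_o·2πr_oL) = 1/(8.66×2π×0.1245×1) = 0.1476 K/W
R_total = 1.36 K/W
Q = ΔT/R_total = 285/1.36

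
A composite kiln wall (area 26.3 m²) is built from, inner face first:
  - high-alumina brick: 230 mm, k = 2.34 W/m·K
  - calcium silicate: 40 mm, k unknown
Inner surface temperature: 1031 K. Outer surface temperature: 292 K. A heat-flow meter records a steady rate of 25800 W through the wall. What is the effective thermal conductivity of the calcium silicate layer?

Thermal resistances in series:
R_high-alumina brick = L/(kA) = 0.23/(2.34×26.3) = 0.003737 K/W
Sum of known resistances R_other = 0.003737 K/W
Total R = ΔT/Q = 739/25800 = 0.02864 K/W
R_calcium silicate = R_total − R_other = 0.02491 K/W
k = L/(R·A) = 0.04/(0.02491×26.3)

k ≈ 0.0611 W/(m·K)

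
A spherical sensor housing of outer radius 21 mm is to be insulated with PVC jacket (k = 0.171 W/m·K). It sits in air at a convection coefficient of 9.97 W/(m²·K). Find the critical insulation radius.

For a sphere r_cr = 2k/h = 2×0.171/9.97
r_cr = 34.3 mm; since the bare radius (21 mm) is below r_cr, adding a thin layer of insulation will *increase* heat loss.

r_cr ≈ 34.3 mm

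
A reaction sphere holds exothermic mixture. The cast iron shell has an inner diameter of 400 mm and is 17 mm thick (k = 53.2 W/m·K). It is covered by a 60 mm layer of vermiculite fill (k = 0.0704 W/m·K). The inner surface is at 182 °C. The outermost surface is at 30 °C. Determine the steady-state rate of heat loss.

Q ≈ 135 W

Each spherical layer contributes R = (1/r_i − 1/r_o)/(4πk):
R_cast iron shell = (1/0.2 − 1/0.217)/(4π×53.2) = 5.859×10^-4 K/W
R_vermiculite fill = (1/0.217 − 1/0.277)/(4π×0.0704) = 1.128 K/W
R_total = 1.129 K/W
Q = ΔT/R_total = 152/1.129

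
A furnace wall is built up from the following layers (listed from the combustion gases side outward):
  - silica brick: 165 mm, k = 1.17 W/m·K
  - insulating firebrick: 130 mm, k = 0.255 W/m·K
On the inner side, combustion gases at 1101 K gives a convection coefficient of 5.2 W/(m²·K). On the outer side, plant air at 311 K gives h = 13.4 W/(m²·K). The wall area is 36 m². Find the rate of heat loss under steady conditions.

Q ≈ 31000 W

Treating each layer as a thermal resistance in series:
R_inner film = 1/(h_i·A) = 1/(5.2×36) = 0.005342 K/W
R_silica brick = L/(kA) = 0.165/(1.17×36) = 0.003917 K/W
R_insulating firebrick = L/(kA) = 0.13/(0.255×36) = 0.01416 K/W
R_outer film = 1/(h_o·A) = 1/(13.4×36) = 0.002073 K/W
R_total = 0.02549 K/W
Q = ΔT / R_total = 790 / 0.02549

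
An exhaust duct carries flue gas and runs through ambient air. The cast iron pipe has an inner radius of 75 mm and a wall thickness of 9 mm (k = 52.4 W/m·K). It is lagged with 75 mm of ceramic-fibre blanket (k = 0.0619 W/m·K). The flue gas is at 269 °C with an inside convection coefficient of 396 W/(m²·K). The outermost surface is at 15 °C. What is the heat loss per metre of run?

Radial resistances (cylindrical: R_cond = ln(r_o/r_i)/(2πkL), R_conv = 1/(h·2πrL)):
R_inner film = 1/(h_i·2πr₁L) = 1/(396×2π×0.075×1) = 0.005359 K/W
R_cast iron pipe wall = ln(84/75)/(2π×52.4×1) = 3.442×10^-4 K/W
R_ceramic-fibre blanket = ln(159/84)/(2π×0.0619×1) = 1.641 K/W
R_total = 1.646 K/W
Q = ΔT/R_total = 254/1.646

q′ ≈ 154 W/m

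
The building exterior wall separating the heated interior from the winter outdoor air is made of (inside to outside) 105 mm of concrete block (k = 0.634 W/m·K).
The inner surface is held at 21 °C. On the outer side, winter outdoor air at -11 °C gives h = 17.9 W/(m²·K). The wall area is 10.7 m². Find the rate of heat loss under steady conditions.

Q ≈ 1550 W

Model the wall as resistances in series:
R_concrete block = L/(kA) = 0.105/(0.634×10.7) = 0.01548 K/W
R_outer film = 1/(h_o·A) = 1/(17.9×10.7) = 0.005221 K/W
R_total = 0.0207 K/W
Q = ΔT / R_total = 32 / 0.0207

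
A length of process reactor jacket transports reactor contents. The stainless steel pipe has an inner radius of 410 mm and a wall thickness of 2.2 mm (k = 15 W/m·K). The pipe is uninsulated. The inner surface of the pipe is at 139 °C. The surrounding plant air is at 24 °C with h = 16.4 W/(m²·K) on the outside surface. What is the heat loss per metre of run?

For a radial system each layer contributes R = ln(r_out/r_in)/(2πkL); films add R = 1/(hA).
R_stainless steel pipe wall = ln(412.2/410)/(2π×15×1) = 5.678×10^-5 K/W
R_outer film = 1/(h_o·2πr_oL) = 1/(16.4×2π×0.4122×1) = 0.02354 K/W
R_total = 0.0236 K/W
Q = ΔT/R_total = 115/0.0236

q′ ≈ 4870 W/m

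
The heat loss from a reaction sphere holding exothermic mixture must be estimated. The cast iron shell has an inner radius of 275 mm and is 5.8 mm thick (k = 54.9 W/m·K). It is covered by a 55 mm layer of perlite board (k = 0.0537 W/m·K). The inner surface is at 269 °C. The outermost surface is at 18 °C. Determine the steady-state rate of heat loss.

Q ≈ 290 W

For a spherical shell R = (1/r₁ − 1/r₂)/(4πk); film R = 1/(h·4πr²). In series:
R_cast iron shell = (1/0.275 − 1/0.2808)/(4π×54.9) = 1.089×10^-4 K/W
R_perlite board = (1/0.2808 − 1/0.3358)/(4π×0.0537) = 0.8644 K/W
R_total = 0.8645 K/W
Q = ΔT/R_total = 251/0.8645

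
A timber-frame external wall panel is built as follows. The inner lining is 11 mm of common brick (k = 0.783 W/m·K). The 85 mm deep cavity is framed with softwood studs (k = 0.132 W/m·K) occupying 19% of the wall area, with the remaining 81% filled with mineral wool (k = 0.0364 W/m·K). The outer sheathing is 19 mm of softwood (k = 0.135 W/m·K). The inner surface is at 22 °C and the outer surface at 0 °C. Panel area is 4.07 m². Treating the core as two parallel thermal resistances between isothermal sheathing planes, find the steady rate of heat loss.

Q ≈ 52.3 W

Sheathing layers in series; stud and cavity paths in parallel between them.
R_inner = 0.011/(0.783×4.07) = 0.003452 K/W
R_stud  = 0.085/(0.132×0.19×4.07) = 0.8327 K/W
R_cav   = 0.085/(0.0364×0.81×4.07) = 0.7083 K/W
1/R_core = 1/R_stud + 1/R_cav → R_core = 0.3828 K/W
R_outer = 0.019/(0.135×4.07) = 0.03458 K/W
R_total = 0.4208 K/W
Q = ΔT/R_total = 22/0.4208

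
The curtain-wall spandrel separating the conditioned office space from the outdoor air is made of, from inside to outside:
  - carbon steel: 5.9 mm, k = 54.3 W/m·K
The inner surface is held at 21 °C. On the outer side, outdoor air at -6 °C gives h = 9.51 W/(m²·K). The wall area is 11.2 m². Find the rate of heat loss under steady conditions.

Q ≈ 2870 W

Treating each layer as a thermal resistance in series:
R_carbon steel = L/(kA) = 0.0059/(54.3×11.2) = 9.701×10^-6 K/W
R_outer film = 1/(h_o·A) = 1/(9.51×11.2) = 0.009389 K/W
R_total = 0.009398 K/W
Q = ΔT / R_total = 27 / 0.009398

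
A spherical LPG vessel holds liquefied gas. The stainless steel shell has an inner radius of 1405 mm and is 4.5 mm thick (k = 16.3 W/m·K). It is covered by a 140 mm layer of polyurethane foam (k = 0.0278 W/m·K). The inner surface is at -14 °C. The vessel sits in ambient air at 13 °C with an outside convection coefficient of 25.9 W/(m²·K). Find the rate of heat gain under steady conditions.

Spherical conduction: R = (1/r_in − 1/r_out)/(4πk) per layer; series-sum.
R_stainless steel shell = (1/1.405 − 1/1.4095)/(4π×16.3) = 1.109×10^-5 K/W
R_polyurethane foam = (1/1.4095 − 1/1.5495)/(4π×0.0278) = 0.1835 K/W
R_outer film = 1/(h·4πr_o²) = 1/(25.9×4π×1.5495²) = 0.00128 K/W
R_total = 0.1848 K/W
Q = ΔT/R_total = 27/0.1848

Q ≈ 146 W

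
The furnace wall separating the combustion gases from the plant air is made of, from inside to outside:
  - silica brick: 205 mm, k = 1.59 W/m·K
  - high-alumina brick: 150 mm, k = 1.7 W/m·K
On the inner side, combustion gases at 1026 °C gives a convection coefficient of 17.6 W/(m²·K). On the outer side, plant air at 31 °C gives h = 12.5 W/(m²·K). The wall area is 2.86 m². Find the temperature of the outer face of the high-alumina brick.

Series thermal resistances:
R_inner film = 1/(h_i·A) = 1/(17.6×2.86) = 0.01987 K/W
R_silica brick = L/(kA) = 0.205/(1.59×2.86) = 0.04508 K/W
R_high-alumina brick = L/(kA) = 0.15/(1.7×2.86) = 0.03085 K/W
R_outer film = 1/(h_o·A) = 1/(12.5×2.86) = 0.02797 K/W
R_total = 0.1238 K/W;  Q = ΔT/R_total = 995/0.1238 = 8039 W
T_interface = T_inner − Q·ΣR(inner→interface) = 1026 − 8040×0.0958

T ≈ 256 °C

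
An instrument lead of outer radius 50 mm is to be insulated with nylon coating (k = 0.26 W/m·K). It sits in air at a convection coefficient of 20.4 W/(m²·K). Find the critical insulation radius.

For a cylinder r_cr = k/h = 0.26/20.4
r_cr = 12.7 mm; since the bare radius (50 mm) is above r_cr, any added insulation will reduce heat loss.

r_cr ≈ 12.7 mm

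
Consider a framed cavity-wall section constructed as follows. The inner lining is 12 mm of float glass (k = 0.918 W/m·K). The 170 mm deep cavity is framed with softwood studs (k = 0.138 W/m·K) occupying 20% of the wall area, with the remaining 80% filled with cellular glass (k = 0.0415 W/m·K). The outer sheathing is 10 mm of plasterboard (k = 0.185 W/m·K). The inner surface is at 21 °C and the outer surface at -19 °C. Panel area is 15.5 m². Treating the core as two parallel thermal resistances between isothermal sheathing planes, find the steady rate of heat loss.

Q ≈ 217 W

Sheathing layers in series; stud and cavity paths in parallel between them.
R_inner = 0.012/(0.918×15.5) = 8.433×10^-4 K/W
R_stud  = 0.17/(0.138×0.2×15.5) = 0.3974 K/W
R_cav   = 0.17/(0.0415×0.8×15.5) = 0.3304 K/W
1/R_core = 1/R_stud + 1/R_cav → R_core = 0.1804 K/W
R_outer = 0.01/(0.185×15.5) = 0.003487 K/W
R_total = 0.1847 K/W
Q = ΔT/R_total = 40/0.1847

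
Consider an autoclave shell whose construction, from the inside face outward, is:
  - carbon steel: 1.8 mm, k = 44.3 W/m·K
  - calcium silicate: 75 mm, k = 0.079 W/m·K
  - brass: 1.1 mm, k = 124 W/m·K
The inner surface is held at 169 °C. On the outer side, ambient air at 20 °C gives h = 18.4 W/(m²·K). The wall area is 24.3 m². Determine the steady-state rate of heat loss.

Q ≈ 3610 W

Using the resistance-network approach (series):
R_carbon steel = L/(kA) = 0.0018/(44.3×24.3) = 1.672×10^-6 K/W
R_calcium silicate = L/(kA) = 0.075/(0.079×24.3) = 0.03907 K/W
R_brass = L/(kA) = 0.0011/(124×24.3) = 3.651×10^-7 K/W
R_outer film = 1/(h_o·A) = 1/(18.4×24.3) = 0.002237 K/W
R_total = 0.04131 K/W
Q = ΔT / R_total = 149 / 0.04131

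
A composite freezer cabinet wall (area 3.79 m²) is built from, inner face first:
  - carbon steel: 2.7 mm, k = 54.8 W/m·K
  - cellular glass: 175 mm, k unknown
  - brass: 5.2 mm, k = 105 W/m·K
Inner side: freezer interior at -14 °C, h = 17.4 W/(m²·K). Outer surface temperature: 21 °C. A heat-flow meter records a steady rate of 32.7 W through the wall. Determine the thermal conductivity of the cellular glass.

k ≈ 0.0438 W/(m·K)

Using the resistance-network approach (series):
R_inner film = 1/(h_i·A) = 1/(17.4×3.79) = 0.01516 K/W
R_carbon steel = L/(kA) = 0.0027/(54.8×3.79) = 1.3×10^-5 K/W
R_brass = L/(kA) = 0.0052/(105×3.79) = 1.307×10^-5 K/W
Sum of known resistances R_other = 0.01519 K/W
Total R = ΔT/Q = 35/32.7 = 1.07 K/W
R_cellular glass = R_total − R_other = 1.055 K/W
k = L/(R·A) = 0.175/(1.055×3.79)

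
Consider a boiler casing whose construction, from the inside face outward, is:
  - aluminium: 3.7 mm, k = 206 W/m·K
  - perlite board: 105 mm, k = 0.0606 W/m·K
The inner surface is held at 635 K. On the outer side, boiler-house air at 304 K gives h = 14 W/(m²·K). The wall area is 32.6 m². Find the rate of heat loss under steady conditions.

Q ≈ 5980 W

Model the wall as resistances in series:
R_aluminium = L/(kA) = 0.0037/(206×32.6) = 5.51×10^-7 K/W
R_perlite board = L/(kA) = 0.105/(0.0606×32.6) = 0.05315 K/W
R_outer film = 1/(h_o·A) = 1/(14×32.6) = 0.002191 K/W
R_total = 0.05534 K/W
Q = ΔT / R_total = 331 / 0.05534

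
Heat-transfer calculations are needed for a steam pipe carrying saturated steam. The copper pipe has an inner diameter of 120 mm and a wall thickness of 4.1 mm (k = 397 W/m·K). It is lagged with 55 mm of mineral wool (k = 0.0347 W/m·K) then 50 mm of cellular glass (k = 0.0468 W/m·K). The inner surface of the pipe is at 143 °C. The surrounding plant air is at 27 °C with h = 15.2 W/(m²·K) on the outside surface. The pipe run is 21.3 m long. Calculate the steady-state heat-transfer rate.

Q ≈ 603 W

Cylindrical conduction, so R = ln(r₂/r₁)/(2πkL) per layer, in series:
R_copper pipe wall = ln(64.1/60)/(2π×397×21.3) = 1.244×10^-6 K/W
R_mineral wool = ln(119.1/64.1)/(2π×0.0347×21.3) = 0.1334 K/W
R_cellular glass = ln(169.1/119.1)/(2π×0.0468×21.3) = 0.05596 K/W
R_outer film = 1/(h_o·2πr_oL) = 1/(15.2×2π×0.1691×21.3) = 0.002907 K/W
R_total = 0.1923 K/W
Q = ΔT/R_total = 116/0.1923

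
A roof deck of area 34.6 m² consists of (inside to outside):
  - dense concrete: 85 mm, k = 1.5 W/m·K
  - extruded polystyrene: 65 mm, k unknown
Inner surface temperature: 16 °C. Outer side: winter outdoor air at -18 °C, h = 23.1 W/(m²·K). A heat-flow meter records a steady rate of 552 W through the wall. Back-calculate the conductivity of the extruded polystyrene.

Treating each layer as a thermal resistance in series:
R_dense concrete = L/(kA) = 0.085/(1.5×34.6) = 0.001638 K/W
R_outer film = 1/(h_o·A) = 1/(23.1×34.6) = 0.001251 K/W
Sum of known resistances R_other = 0.002889 K/W
Total R = ΔT/Q = 34/552 = 0.06159 K/W
R_extruded polystyrene = R_total − R_other = 0.05871 K/W
k = L/(R·A) = 0.065/(0.05871×34.6)

k ≈ 0.032 W/(m·K)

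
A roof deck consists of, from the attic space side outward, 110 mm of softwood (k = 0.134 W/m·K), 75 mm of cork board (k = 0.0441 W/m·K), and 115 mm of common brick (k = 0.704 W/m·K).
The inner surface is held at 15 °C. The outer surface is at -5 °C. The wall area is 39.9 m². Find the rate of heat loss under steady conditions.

Q ≈ 297 W

Treating each layer as a thermal resistance in series:
R_softwood = L/(kA) = 0.11/(0.134×39.9) = 0.02057 K/W
R_cork board = L/(kA) = 0.075/(0.0441×39.9) = 0.04262 K/W
R_common brick = L/(kA) = 0.115/(0.704×39.9) = 0.004094 K/W
R_total = 0.06729 K/W
Q = ΔT / R_total = 20 / 0.06729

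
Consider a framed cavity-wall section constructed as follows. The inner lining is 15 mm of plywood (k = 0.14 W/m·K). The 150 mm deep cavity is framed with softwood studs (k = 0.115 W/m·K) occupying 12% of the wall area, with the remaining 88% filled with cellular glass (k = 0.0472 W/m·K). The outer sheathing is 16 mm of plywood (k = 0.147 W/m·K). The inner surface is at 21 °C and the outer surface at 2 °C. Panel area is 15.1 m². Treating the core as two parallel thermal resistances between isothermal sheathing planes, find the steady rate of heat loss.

Q ≈ 98 W

Sheathing layers in series; stud and cavity paths in parallel between them.
R_inner = 0.015/(0.14×15.1) = 0.007096 K/W
R_stud  = 0.15/(0.115×0.12×15.1) = 0.7198 K/W
R_cav   = 0.15/(0.0472×0.88×15.1) = 0.2392 K/W
1/R_core = 1/R_stud + 1/R_cav → R_core = 0.1795 K/W
R_outer = 0.016/(0.147×15.1) = 0.007208 K/W
R_total = 0.1938 K/W
Q = ΔT/R_total = 19/0.1938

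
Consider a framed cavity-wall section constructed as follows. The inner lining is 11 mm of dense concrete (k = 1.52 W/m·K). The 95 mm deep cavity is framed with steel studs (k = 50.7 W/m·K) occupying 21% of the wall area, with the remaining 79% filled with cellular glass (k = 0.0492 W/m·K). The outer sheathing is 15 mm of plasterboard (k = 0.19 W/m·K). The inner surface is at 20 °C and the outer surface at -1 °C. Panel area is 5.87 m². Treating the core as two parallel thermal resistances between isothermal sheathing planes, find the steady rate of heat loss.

Sheathing layers in series; stud and cavity paths in parallel between them.
R_inner = 0.011/(1.52×5.87) = 0.001233 K/W
R_stud  = 0.095/(50.7×0.21×5.87) = 0.00152 K/W
R_cav   = 0.095/(0.0492×0.79×5.87) = 0.4164 K/W
1/R_core = 1/R_stud + 1/R_cav → R_core = 0.001515 K/W
R_outer = 0.015/(0.19×5.87) = 0.01345 K/W
R_total = 0.0162 K/W
Q = ΔT/R_total = 21/0.0162

Q ≈ 1300 W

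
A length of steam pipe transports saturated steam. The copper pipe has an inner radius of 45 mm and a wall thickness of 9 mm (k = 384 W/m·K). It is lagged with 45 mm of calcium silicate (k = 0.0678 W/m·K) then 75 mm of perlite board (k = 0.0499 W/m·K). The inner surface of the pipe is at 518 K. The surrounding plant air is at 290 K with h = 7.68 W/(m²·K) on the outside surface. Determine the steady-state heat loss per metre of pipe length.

Treating each annulus and film as a series resistance:
R_copper pipe wall = ln(54/45)/(2π×384×1) = 7.557×10^-5 K/W
R_calcium silicate = ln(99/54)/(2π×0.0678×1) = 1.423 K/W
R_perlite board = ln(174/99)/(2π×0.0499×1) = 1.799 K/W
R_outer film = 1/(h_o·2πr_oL) = 1/(7.68×2π×0.174×1) = 0.1191 K/W
R_total = 3.341 K/W
Q = ΔT/R_total = 228/3.341

q′ ≈ 68.2 W/m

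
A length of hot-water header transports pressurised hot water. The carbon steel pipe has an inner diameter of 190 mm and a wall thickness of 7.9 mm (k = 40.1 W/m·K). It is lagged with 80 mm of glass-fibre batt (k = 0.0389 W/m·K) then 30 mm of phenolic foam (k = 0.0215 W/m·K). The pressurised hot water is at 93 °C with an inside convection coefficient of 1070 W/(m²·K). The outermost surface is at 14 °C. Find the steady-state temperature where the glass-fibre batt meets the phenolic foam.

T ≈ 39.5 °C

Cylindrical conduction, so R = ln(r₂/r₁)/(2πkL) per layer, in series:
R_inner film = 1/(h_i·2πr₁L) = 1/(1070×2π×0.095×1) = 0.001566 K/W
R_carbon steel pipe wall = ln(102.9/95)/(2π×40.1×1) = 3.17×10^-4 K/W
R_glass-fibre batt = ln(182.9/102.9)/(2π×0.0389×1) = 2.353 K/W
R_phenolic foam = ln(212.9/182.9)/(2π×0.0215×1) = 1.124 K/W
R_total = 3.479 K/W
Q = ΔT/R_total = 79/3.479
Q = 22.7 W/m
T_interface = T_inner − Q·ΣR(inner→interface) = 93 − 22.7×2.355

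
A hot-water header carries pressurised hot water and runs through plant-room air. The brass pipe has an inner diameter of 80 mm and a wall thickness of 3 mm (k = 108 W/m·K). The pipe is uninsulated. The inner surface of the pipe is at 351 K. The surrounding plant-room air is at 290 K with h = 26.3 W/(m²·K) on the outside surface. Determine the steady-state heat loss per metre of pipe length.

q′ ≈ 433 W/m

Per-layer cylindrical resistances, series-summed:
R_brass pipe wall = ln(43/40)/(2π×108×1) = 1.066×10^-4 K/W
R_outer film = 1/(h_o·2πr_oL) = 1/(26.3×2π×0.043×1) = 0.1407 K/W
R_total = 0.1408 K/W
Q = ΔT/R_total = 61/0.1408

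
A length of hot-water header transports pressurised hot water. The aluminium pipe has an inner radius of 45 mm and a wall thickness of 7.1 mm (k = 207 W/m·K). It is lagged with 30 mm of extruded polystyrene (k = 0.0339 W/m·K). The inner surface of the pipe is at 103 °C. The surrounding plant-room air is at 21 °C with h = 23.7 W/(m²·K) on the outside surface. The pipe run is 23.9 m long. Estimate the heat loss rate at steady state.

Q ≈ 884 W

Cylindrical conduction, so R = ln(r₂/r₁)/(2πkL) per layer, in series:
R_aluminium pipe wall = ln(52.1/45)/(2π×207×23.9) = 4.713×10^-6 K/W
R_extruded polystyrene = ln(82.1/52.1)/(2π×0.0339×23.9) = 0.08933 K/W
R_outer film = 1/(h_o·2πr_oL) = 1/(23.7×2π×0.0821×23.9) = 0.003422 K/W
R_total = 0.09276 K/W
Q = ΔT/R_total = 82/0.09276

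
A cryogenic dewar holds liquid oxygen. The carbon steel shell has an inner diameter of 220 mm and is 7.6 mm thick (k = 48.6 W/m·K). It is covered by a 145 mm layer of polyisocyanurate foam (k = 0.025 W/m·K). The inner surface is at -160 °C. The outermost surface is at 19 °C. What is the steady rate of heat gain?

Radial (spherical) resistances in series:
R_carbon steel shell = (1/0.11 − 1/0.1176)/(4π×48.6) = 9.62×10^-4 K/W
R_polyisocyanurate foam = (1/0.1176 − 1/0.2626)/(4π×0.025) = 14.95 K/W
R_total = 14.95 K/W
Q = ΔT/R_total = 179/14.95

Q ≈ 12 W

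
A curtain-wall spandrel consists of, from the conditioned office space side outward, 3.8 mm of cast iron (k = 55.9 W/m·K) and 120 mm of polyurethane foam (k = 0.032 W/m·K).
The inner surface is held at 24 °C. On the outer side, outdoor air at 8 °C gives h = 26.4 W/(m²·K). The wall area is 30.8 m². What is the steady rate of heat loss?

Q ≈ 130 W

Model the wall as resistances in series:
R_cast iron = L/(kA) = 0.0038/(55.9×30.8) = 2.207×10^-6 K/W
R_polyurethane foam = L/(kA) = 0.12/(0.032×30.8) = 0.1218 K/W
R_outer film = 1/(h_o·A) = 1/(26.4×30.8) = 0.00123 K/W
R_total = 0.123 K/W
Q = ΔT / R_total = 16 / 0.123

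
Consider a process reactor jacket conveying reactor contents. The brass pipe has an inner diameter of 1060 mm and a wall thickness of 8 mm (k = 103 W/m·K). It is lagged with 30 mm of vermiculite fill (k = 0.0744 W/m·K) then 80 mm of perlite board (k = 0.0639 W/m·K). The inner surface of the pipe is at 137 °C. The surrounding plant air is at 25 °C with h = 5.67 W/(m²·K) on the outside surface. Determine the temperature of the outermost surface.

T ≈ 34.9 °C

For a radial system each layer contributes R = ln(r_out/r_in)/(2πkL); films add R = 1/(hA).
R_brass pipe wall = ln(538/530)/(2π×103×1) = 2.315×10^-5 K/W
R_vermiculite fill = ln(568/538)/(2π×0.0744×1) = 0.1161 K/W
R_perlite board = ln(648/568)/(2π×0.0639×1) = 0.3282 K/W
R_outer film = 1/(h_o·2πr_oL) = 1/(5.67×2π×0.648×1) = 0.04332 K/W
R_total = 0.4876 K/W
Q = ΔT/R_total = 112/0.4876
Q = 230 W/m
T_interface = T_inner − Q·ΣR(inner→interface) = 137 − 230×0.4443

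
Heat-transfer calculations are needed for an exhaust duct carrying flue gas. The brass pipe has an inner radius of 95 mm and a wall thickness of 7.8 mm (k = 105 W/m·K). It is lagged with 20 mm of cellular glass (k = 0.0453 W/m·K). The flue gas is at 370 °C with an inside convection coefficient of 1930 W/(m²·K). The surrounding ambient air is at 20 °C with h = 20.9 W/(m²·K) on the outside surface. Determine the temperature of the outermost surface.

T ≈ 51.6 °C

Per-layer cylindrical resistances, series-summed:
R_inner film = 1/(h_i·2πr₁L) = 1/(1930×2π×0.095×1) = 8.68×10^-4 K/W
R_brass pipe wall = ln(102.8/95)/(2π×105×1) = 1.196×10^-4 K/W
R_cellular glass = ln(122.8/102.8)/(2π×0.0453×1) = 0.6246 K/W
R_outer film = 1/(h_o·2πr_oL) = 1/(20.9×2π×0.1228×1) = 0.06201 K/W
R_total = 0.6876 K/W
Q = ΔT/R_total = 350/0.6876
Q = 509 W/m
T_interface = T_inner − Q·ΣR(inner→interface) = 370 − 509×0.6256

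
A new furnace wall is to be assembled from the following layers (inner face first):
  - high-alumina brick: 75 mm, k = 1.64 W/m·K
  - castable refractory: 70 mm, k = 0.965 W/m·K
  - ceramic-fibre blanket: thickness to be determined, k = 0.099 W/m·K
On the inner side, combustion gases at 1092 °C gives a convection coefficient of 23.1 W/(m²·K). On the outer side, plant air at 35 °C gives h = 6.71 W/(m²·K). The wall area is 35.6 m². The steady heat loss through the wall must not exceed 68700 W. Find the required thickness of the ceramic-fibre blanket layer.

L ≈ 23.5 mm

Using the resistance-network approach (series):
R_inner film = 1/(h_i·A) = 1/(23.1×35.6) = 0.001216 K/W
R_high-alumina brick = L/(kA) = 0.075/(1.64×35.6) = 0.001285 K/W
R_castable refractory = L/(kA) = 0.07/(0.965×35.6) = 0.002038 K/W
R_outer film = 1/(h_o·A) = 1/(6.71×35.6) = 0.004186 K/W
Sum of the known resistances R_other = 0.008724 K/W
Required total resistance R_tot = ΔT/Q_allow = 1057/68700 = 0.01539 K/W
R_ceramic-fibre blanket = R_tot − R_other = 0.006661 K/W
L = R·k·A = 0.006661×0.099×35.6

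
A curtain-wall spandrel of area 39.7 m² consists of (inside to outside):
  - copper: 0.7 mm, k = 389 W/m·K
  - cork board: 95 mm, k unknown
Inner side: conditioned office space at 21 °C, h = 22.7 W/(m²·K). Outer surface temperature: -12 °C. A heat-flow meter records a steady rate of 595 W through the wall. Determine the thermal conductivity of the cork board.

Using the resistance-network approach (series):
R_inner film = 1/(h_i·A) = 1/(22.7×39.7) = 0.00111 K/W
R_copper = L/(kA) = 0.0007/(389×39.7) = 4.533×10^-8 K/W
Sum of known resistances R_other = 0.00111 K/W
Total R = ΔT/Q = 33/595 = 0.05546 K/W
R_cork board = R_total − R_other = 0.05435 K/W
k = L/(R·A) = 0.095/(0.05435×39.7)

k ≈ 0.044 W/(m·K)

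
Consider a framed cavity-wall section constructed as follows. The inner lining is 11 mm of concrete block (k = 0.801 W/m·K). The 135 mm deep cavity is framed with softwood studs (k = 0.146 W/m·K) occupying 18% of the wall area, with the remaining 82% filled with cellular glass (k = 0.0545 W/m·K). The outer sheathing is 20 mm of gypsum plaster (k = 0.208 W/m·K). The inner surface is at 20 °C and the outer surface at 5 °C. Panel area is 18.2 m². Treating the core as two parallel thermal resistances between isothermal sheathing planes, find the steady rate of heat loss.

Q ≈ 136 W

Sheathing layers in series; stud and cavity paths in parallel between them.
R_inner = 0.011/(0.801×18.2) = 7.546×10^-4 K/W
R_stud  = 0.135/(0.146×0.18×18.2) = 0.2823 K/W
R_cav   = 0.135/(0.0545×0.82×18.2) = 0.166 K/W
1/R_core = 1/R_stud + 1/R_cav → R_core = 0.1045 K/W
R_outer = 0.02/(0.208×18.2) = 0.005283 K/W
R_total = 0.1106 K/W
Q = ΔT/R_total = 15/0.1106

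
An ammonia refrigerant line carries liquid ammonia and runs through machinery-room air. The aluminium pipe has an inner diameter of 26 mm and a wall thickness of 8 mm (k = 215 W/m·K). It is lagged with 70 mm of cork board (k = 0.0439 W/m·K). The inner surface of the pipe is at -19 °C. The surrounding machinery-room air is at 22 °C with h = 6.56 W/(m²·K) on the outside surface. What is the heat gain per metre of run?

q′ ≈ 7.34 W/m

Cylindrical conduction, so R = ln(r₂/r₁)/(2πkL) per layer, in series:
R_aluminium pipe wall = ln(21/13)/(2π×215×1) = 3.55×10^-4 K/W
R_cork board = ln(91/21)/(2π×0.0439×1) = 5.316 K/W
R_outer film = 1/(h_o·2πr_oL) = 1/(6.56×2π×0.091×1) = 0.2666 K/W
R_total = 5.583 K/W
Q = ΔT/R_total = 41/5.583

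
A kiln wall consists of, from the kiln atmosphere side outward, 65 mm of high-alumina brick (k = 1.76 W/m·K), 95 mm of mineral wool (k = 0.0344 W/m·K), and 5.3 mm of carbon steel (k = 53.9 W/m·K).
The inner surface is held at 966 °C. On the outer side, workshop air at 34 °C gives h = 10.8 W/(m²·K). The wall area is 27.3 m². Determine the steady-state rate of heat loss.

Model the wall as resistances in series:
R_high-alumina brick = L/(kA) = 0.065/(1.76×27.3) = 0.001353 K/W
R_mineral wool = L/(kA) = 0.095/(0.0344×27.3) = 0.1012 K/W
R_carbon steel = L/(kA) = 0.0053/(53.9×27.3) = 3.602×10^-6 K/W
R_outer film = 1/(h_o·A) = 1/(10.8×27.3) = 0.003392 K/W
R_total = 0.1059 K/W
Q = ΔT / R_total = 932 / 0.1059

Q ≈ 8800 W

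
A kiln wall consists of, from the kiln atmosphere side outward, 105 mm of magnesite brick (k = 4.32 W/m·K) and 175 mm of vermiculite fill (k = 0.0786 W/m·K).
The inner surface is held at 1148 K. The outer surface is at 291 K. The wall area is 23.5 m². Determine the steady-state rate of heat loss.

Q ≈ 8950 W

Using the resistance-network approach (series):
R_magnesite brick = L/(kA) = 0.105/(4.32×23.5) = 0.001034 K/W
R_vermiculite fill = L/(kA) = 0.175/(0.0786×23.5) = 0.09474 K/W
R_total = 0.09578 K/W
Q = ΔT / R_total = 857 / 0.09578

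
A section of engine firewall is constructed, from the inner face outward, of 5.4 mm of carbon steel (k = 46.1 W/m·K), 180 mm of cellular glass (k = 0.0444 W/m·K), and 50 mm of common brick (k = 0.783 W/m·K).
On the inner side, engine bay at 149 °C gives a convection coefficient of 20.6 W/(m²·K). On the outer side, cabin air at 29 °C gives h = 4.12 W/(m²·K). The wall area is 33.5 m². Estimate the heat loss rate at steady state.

Series thermal resistances:
R_inner film = 1/(h_i·A) = 1/(20.6×33.5) = 0.001449 K/W
R_carbon steel = L/(kA) = 0.0054/(46.1×33.5) = 3.497×10^-6 K/W
R_cellular glass = L/(kA) = 0.18/(0.0444×33.5) = 0.121 K/W
R_common brick = L/(kA) = 0.05/(0.783×33.5) = 0.001906 K/W
R_outer film = 1/(h_o·A) = 1/(4.12×33.5) = 0.007245 K/W
R_total = 0.1316 K/W
Q = ΔT / R_total = 120 / 0.1316

Q ≈ 912 W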